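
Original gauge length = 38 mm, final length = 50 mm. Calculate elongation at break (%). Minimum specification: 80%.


Extension = 50 - 38 = 12 mm
Elongation = 12 / 38 x 100 = 31.6%
Minimum required: 80%
Meets specification: No


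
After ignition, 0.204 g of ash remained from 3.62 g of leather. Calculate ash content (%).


Ash% = 0.204 / 3.62 x 100
Ash% = 5.64%


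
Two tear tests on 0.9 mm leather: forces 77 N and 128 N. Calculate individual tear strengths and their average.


Tear 1 = 85.6 N/mm
Tear 2 = 142.2 N/mm
Average = 113.9 N/mm


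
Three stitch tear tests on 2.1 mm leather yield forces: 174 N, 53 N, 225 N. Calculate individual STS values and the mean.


STS1 = 174 / 2.1 = 82.9 N/mm
STS2 = 53 / 2.1 = 25.2 N/mm
STS3 = 225 / 2.1 = 107.1 N/mm
Mean = (82.9 + 25.2 + 107.1) / 3 = 71.7 N/mm


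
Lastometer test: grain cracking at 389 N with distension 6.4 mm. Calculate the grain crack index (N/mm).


Grain crack index = force / distension
Index = 389 / 6.4 = 60.8 N/mm


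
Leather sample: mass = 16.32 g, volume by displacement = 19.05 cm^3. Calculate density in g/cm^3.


Density = mass / volume
Density = 16.32 / 19.05 = 0.857 g/cm^3


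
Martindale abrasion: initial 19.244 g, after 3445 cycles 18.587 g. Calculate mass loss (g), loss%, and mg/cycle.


Mass loss = 0.657 g
Loss = 3.41%
Rate = 0.191 mg/cycle

Loss = 19.244 - 18.587 = 0.657 g
Loss% = 0.657 / 19.244 x 100 = 3.41%
Rate = 0.657 / 3445 x 1000 = 0.191 mg/cycle


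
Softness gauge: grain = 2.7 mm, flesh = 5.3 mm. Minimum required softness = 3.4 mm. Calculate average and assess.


Average softness = 4.00 mm
Meets requirement: Yes


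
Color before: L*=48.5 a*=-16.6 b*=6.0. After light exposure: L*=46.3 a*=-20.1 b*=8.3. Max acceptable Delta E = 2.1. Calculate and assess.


Delta E = 4.73
Passes: No


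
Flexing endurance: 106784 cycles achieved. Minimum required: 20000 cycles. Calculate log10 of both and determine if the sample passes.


log10(106784) = 5.03
log10(20000) = 4.30
Passes: Yes


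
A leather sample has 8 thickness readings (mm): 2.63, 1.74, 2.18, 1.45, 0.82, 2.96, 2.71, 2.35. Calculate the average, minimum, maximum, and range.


Sum = 16.84
Average = 16.84 / 8 = 2.11 mm
Minimum = 0.82 mm
Maximum = 2.96 mm
Range = 2.96 - 0.82 = 2.14 mm


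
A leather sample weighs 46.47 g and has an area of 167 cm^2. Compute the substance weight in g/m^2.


2782.6 g/m^2

Substance weight = mass / area x 10000
SW = 46.47 / 167 x 10000
SW = 2782.6 g/m^2


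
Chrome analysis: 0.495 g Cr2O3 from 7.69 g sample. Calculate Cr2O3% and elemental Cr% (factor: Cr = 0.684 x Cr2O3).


Cr2O3% = 0.495 / 7.69 x 100 = 6.44%
Cr% = 6.44 x 0.684 = 4.40%


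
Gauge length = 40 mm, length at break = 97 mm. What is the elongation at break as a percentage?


142.5%

Extension = 97 - 40 = 57 mm
Elongation = 57 / 40 x 100 = 142.5%


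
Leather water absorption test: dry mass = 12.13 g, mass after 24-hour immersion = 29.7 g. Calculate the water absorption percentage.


Water absorbed = 29.7 - 12.13 = 17.57 g
WA% = 17.57 / 12.13 x 100 = 144.8%


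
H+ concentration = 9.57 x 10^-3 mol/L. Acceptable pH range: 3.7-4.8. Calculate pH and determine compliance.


pH = 2.02
Compliant: No


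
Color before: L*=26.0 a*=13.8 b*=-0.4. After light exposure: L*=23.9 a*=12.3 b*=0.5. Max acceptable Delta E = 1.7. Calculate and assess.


Delta E = 2.73
Passes: No

dL = -2.1, da = -1.5, db = 0.9
dE = sqrt((-2.1)^2 + (-1.5)^2 + (0.9)^2) = 2.73
Max = 1.7
Passes: No


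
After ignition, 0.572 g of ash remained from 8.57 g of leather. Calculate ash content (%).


Ash% = 0.572 / 8.57 x 100
Ash% = 6.67%


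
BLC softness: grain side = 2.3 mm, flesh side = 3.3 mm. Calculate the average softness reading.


2.80 mm

Average = (2.3 + 3.3) / 2
Average = 2.80 mm


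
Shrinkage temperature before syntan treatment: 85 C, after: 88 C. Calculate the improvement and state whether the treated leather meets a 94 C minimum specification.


Improvement = 88 - 85 = 3 C
Spec check: 88 C >= 94 C? No


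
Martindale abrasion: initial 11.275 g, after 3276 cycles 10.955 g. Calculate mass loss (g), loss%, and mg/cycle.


Mass loss = 0.320 g
Loss = 2.84%
Rate = 0.098 mg/cycle


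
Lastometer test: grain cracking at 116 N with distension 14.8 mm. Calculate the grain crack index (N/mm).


Grain crack index = force / distension
Index = 116 / 14.8 = 7.8 N/mm


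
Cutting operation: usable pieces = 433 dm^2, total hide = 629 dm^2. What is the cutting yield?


Yield = usable / total x 100
Yield = 433 / 629 x 100 = 68.8%


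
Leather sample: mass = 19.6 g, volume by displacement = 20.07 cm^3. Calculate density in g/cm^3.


Density = mass / volume
Density = 19.6 / 20.07 = 0.977 g/cm^3


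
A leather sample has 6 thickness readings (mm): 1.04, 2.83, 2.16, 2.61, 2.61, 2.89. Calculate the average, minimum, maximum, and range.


Sum = 14.14
Average = 14.14 / 6 = 2.36 mm
Minimum = 1.04 mm
Maximum = 2.89 mm
Range = 2.89 - 1.04 = 1.85 mm


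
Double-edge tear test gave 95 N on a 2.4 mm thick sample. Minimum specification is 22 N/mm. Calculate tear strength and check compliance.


Tear strength = 39.6 N/mm
Compliant: Yes

Tear strength = 95 / 2.4 = 39.6 N/mm
Required minimum = 22 N/mm
Compliant: Yes


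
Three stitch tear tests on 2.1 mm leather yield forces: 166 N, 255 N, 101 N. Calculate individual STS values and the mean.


STS1 = 166 / 2.1 = 79.0 N/mm
STS2 = 255 / 2.1 = 121.4 N/mm
STS3 = 101 / 2.1 = 48.1 N/mm
Mean = (79.0 + 121.4 + 48.1) / 3 = 82.8 N/mm


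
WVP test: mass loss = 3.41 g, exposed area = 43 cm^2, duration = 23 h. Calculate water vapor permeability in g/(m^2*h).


34.48 g/(m^2*h)

WVP = mass_loss / (area x time) x 10000
WVP = 3.41 / (43 x 23) x 10000
WVP = 3.41 / 989 x 10000 = 34.48 g/(m^2*h)


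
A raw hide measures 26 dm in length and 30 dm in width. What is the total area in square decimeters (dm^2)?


780 dm^2

Area = length x width
Area = 26 x 30 = 780 dm^2


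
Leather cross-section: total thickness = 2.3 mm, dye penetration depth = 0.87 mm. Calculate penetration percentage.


Penetration% = 0.87 / 2.3 x 100
Penetration = 37.8%


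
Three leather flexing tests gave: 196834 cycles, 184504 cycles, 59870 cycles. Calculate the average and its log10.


Average = 147069 cycles
log10 = 5.17

Average = (196834 + 184504 + 59870) / 3 = 147069 cycles
log10(147069) = 5.17


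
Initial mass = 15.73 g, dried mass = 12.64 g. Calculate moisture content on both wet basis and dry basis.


Moisture lost = 15.73 - 12.64 = 3.09 g
Wet basis MC = 3.09 / 15.73 x 100 = 19.6%
Dry basis MC = 3.09 / 12.64 x 100 = 24.4%


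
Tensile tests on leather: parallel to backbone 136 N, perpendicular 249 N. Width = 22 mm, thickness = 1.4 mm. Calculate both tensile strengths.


Parallel = 4.42 N/mm^2
Perpendicular = 8.08 N/mm^2

Area = 22 x 1.4 = 30.8 mm^2
TS (parallel) = 136 / 30.8 = 4.42 N/mm^2
TS (perpendicular) = 249 / 30.8 = 8.08 N/mm^2


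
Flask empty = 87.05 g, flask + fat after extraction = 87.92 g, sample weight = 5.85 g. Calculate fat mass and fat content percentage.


Fat mass = 0.87 g
Fat content = 14.9%

Fat mass = 87.92 - 87.05 = 0.87 g
Fat% = 0.87 / 5.85 x 100 = 14.9%


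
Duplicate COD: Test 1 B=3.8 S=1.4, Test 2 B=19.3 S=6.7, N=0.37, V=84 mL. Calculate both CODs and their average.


COD1 = (3.8 - 1.4) x 0.37 x 8000 / 84 = 84.6 mg/L
COD2 = (19.3 - 6.7) x 0.37 x 8000 / 84 = 444.0 mg/L
Average = (84.6 + 444.0) / 2 = 264.3 mg/L


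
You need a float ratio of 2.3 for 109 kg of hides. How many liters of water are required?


250.7 L

Water = hide weight x target ratio
Water = 109 x 2.3 = 250.7 L


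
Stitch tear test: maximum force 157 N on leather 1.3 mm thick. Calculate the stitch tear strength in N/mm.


120.8 N/mm


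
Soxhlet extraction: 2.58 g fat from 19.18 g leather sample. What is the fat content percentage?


13.5%

Fat content = 2.58 / 19.18 x 100
Fat = 13.5%


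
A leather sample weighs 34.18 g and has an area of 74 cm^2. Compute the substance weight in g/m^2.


4618.9 g/m^2


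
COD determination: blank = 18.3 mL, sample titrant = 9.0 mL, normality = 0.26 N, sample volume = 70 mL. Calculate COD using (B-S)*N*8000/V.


276.3 mg/L


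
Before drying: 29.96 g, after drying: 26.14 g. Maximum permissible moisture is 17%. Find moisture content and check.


MC = (29.96 - 26.14) / 29.96 x 100 = 12.8%
Maximum: 17%
Acceptable: Yes


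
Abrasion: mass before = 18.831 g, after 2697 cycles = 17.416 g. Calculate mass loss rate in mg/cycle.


Mass loss = 18.831 - 17.416 = 1.415 g
Rate = 1.415 / 2697 x 1000 = 0.525 mg/cycle


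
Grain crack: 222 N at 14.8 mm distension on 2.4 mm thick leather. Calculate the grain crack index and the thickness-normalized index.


Crack index = 15.0 N/mm
Normalized index = 6.3 N/mm per mm

Crack index = 222 / 14.8 = 15.0 N/mm
Normalized = 15.0 / 2.4 = 6.3 N/mm per mm


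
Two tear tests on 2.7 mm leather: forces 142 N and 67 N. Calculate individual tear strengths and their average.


Tear 1 = 142 / 2.7 = 52.6 N/mm
Tear 2 = 67 / 2.7 = 24.8 N/mm
Average = (52.6 + 24.8) / 2 = 38.7 N/mm


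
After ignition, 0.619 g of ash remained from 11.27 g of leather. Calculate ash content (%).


Ash% = 0.619 / 11.27 x 100
Ash% = 5.49%


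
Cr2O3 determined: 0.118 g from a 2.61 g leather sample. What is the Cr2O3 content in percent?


Cr2O3% = 0.118 / 2.61 x 100
Cr2O3% = 4.52%


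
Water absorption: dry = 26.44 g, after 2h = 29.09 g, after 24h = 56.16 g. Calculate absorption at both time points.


WA (2h) = (29.09 - 26.44) / 26.44 x 100 = 10.0%
WA (24h) = (56.16 - 26.44) / 26.44 x 100 = 112.4%


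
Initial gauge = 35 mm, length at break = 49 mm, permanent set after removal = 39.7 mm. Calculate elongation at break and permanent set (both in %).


Elongation at break = 40.0%
Permanent set = 13.4%

Elongation at break = (49 - 35) / 35 x 100 = 40.0%
Permanent set = (39.7 - 35) / 35 x 100 = 13.4%


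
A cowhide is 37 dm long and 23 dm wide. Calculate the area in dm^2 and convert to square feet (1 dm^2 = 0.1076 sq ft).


Area = 37 x 23 = 851 dm^2
Conversion: 851 x 0.1076 = 91.57 sq ft


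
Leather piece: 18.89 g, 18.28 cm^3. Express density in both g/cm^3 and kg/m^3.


1.033 g/cm^3
1033 kg/m^3

Density = 18.89 / 18.28 = 1.033 g/cm^3
Convert: 1.033 x 1000 = 1033 kg/m^3


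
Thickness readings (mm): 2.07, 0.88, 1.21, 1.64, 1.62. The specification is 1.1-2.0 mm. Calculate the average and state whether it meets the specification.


Sum = 7.42
Average = 7.42 / 5 = 1.48 mm
Specification range: 1.1 to 2.0 mm
Within spec: Yes


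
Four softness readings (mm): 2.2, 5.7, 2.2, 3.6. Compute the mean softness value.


Sum = 2.2 + 5.7 + 2.2 + 3.6
Mean = 13.7 / 4 = 3.43 mm


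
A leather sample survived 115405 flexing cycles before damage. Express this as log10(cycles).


log10(115405) = 5.06


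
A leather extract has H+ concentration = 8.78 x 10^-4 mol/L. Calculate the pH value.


pH = 3.06


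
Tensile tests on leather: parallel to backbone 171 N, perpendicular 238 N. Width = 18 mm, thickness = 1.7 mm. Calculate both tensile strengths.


Area = 18 x 1.7 = 30.6 mm^2
TS (parallel) = 171 / 30.6 = 5.59 N/mm^2
TS (perpendicular) = 238 / 30.6 = 7.78 N/mm^2


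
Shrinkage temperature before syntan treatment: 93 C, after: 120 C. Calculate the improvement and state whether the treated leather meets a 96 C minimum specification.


Improvement = 27 C
Meets 96 C spec: Yes

Improvement = 120 - 93 = 27 C
Spec check: 120 C >= 96 C? Yes


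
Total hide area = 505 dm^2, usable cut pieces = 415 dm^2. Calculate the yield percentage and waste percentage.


Yield = 415 / 505 x 100 = 82.2%
Waste = 505 - 415 = 90 dm^2
Waste% = 100 - 82.2 = 17.8%


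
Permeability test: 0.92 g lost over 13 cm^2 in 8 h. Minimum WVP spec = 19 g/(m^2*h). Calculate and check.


WVP = 0.92 / (13 x 8) x 10000 = 88.46 g/(m^2*h)
Minimum: 19 g/(m^2*h)
Meets spec: Yes


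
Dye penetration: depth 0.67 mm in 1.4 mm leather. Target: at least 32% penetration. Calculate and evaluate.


Penetration = 47.9%
Meets target: Yes


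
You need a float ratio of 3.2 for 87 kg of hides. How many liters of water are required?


278.4 L

Water = hide weight x target ratio
Water = 87 x 3.2 = 278.4 L


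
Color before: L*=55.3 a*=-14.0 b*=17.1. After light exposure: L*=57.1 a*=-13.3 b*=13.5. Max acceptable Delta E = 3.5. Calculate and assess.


Delta E = 4.09
Passes: No


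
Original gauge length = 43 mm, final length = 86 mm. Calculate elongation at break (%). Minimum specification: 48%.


Extension = 86 - 43 = 43 mm
Elongation = 43 / 43 x 100 = 100.0%
Minimum required: 48%
Meets specification: Yes


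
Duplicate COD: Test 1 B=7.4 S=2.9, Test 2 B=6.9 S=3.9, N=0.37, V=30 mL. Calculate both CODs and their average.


COD1 = 444.0 mg/L
COD2 = 296.0 mg/L
Average = 370.0 mg/L


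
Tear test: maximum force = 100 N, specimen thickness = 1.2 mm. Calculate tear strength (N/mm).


83.3 N/mm

Tear strength = force / thickness
Tear = 100 / 1.2 = 83.3 N/mm


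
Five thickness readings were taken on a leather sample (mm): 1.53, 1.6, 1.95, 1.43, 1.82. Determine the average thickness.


Sum = 1.53 + 1.6 + 1.95 + 1.43 + 1.82 = 8.33
Average = 8.33 / 5 = 1.67 mm


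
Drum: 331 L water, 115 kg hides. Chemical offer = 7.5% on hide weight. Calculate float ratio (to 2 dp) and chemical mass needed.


Float ratio = 2.88
Chemical needed = 8.625 kg

Float ratio = 331 / 115 = 2.88
Chemical = 115 x 7.5 / 100 = 8.625 kg


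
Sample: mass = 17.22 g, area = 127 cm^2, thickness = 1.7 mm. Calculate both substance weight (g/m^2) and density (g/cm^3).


SW = 17.22 / 127 x 10000 = 1355.9 g/m^2
Volume = 127 x 1.7 / 10 = 21.59 cm^3
Density = 17.22 / 21.59 = 0.798 g/cm^3


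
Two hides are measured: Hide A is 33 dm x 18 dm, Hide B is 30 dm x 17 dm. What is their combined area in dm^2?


1104 dm^2

Hide A area = 33 x 18 = 594 dm^2
Hide B area = 30 x 17 = 510 dm^2
Total = 594 + 510 = 1104 dm^2


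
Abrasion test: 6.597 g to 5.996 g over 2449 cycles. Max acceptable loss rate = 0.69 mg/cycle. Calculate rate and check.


Rate = 0.245 mg/cycle
Passes: Yes


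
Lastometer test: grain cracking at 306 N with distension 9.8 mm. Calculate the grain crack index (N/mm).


31.2 N/mm


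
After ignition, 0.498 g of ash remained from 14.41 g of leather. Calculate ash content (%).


Ash% = 0.498 / 14.41 x 100
Ash% = 3.46%


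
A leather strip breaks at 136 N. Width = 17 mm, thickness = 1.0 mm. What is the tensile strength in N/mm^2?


8.00 N/mm^2


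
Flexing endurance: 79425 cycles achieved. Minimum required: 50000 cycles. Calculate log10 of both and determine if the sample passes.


log10(79425) = 4.90
log10(50000) = 4.70
Passes: Yes


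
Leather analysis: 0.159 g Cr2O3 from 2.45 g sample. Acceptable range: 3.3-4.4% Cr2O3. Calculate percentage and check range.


Cr2O3% = 0.159 / 2.45 x 100 = 6.49%
Acceptable range: 3.3 to 4.4%
Within range: No


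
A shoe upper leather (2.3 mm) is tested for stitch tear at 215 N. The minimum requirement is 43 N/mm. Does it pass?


STS = 215 / 2.3 = 93.5 N/mm
Minimum required: 43 N/mm
Passes: Yes


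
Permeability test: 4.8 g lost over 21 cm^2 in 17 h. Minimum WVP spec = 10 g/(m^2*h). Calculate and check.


WVP = 4.8 / (21 x 17) x 10000 = 134.45 g/(m^2*h)
Minimum: 10 g/(m^2*h)
Meets spec: Yes


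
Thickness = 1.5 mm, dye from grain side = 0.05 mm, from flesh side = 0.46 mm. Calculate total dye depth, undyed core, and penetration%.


Total dyed = 0.51 mm
Undyed core = 0.99 mm
Penetration = 34.0%


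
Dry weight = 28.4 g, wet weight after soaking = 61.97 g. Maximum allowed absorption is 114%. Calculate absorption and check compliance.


WA = (61.97 - 28.4) / 28.4 x 100 = 118.2%
Maximum allowed: 114%
Compliant: No


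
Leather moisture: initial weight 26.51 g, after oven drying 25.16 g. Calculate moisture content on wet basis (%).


5.1%

Moisture = 26.51 - 25.16 = 1.35 g
MC = 1.35 / 26.51 x 100 = 5.1%


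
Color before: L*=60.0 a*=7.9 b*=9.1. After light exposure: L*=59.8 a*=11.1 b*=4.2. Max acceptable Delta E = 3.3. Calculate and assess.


dL = -0.2, da = 3.2, db = -4.9
dE = sqrt((-0.2)^2 + (3.2)^2 + (-4.9)^2) = 5.86
Max = 3.3
Passes: No


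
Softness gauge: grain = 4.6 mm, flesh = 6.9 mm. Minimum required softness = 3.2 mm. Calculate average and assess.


Average = (4.6 + 6.9) / 2 = 5.75 mm
Minimum = 3.2 mm
Meets requirement: Yes


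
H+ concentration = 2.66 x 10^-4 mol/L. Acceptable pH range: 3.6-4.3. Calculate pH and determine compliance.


pH = 3.58
Compliant: No


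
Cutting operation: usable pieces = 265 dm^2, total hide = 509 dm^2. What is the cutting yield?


52.1%

Yield = usable / total x 100
Yield = 265 / 509 x 100 = 52.1%


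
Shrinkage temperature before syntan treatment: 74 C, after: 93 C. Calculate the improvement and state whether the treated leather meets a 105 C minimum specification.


Improvement = 19 C
Meets 105 C spec: No

Improvement = 93 - 74 = 19 C
Spec check: 93 C >= 105 C? No


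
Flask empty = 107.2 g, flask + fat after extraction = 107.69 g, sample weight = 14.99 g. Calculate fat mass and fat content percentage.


Fat mass = 0.49 g
Fat content = 3.3%

Fat mass = 107.69 - 107.2 = 0.49 g
Fat% = 0.49 / 14.99 x 100 = 3.3%


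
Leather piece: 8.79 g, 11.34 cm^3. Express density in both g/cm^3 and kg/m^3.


Density = 8.79 / 11.34 = 0.775 g/cm^3
Convert: 0.775 x 1000 = 775 kg/m^3


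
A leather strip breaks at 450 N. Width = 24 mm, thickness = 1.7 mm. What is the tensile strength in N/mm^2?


Cross-sectional area = 24 x 1.7 = 40.8 mm^2
Tensile strength = 450 / 40.8 = 11.03 N/mm^2


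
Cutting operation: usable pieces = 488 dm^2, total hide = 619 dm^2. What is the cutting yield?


78.8%

Yield = usable / total x 100
Yield = 488 / 619 x 100 = 78.8%


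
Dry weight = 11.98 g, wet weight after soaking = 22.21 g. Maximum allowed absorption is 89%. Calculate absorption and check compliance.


WA = (22.21 - 11.98) / 11.98 x 100 = 85.4%
Maximum allowed: 89%
Compliant: Yes


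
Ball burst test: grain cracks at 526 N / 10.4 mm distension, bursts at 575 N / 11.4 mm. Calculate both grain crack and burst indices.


Crack index = 50.6 N/mm
Burst index = 50.4 N/mm

Crack index = 526 / 10.4 = 50.6 N/mm
Burst index = 575 / 11.4 = 50.4 N/mm


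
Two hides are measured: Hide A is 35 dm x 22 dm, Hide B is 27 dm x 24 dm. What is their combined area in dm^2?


Hide A area = 35 x 22 = 770 dm^2
Hide B area = 27 x 24 = 648 dm^2
Total = 770 + 648 = 1418 dm^2


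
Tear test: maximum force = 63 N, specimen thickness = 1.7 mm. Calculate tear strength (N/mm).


Tear strength = force / thickness
Tear = 63 / 1.7 = 37.1 N/mm


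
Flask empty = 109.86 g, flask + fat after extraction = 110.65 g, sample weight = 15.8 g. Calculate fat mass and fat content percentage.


Fat mass = 0.79 g
Fat content = 5.0%

Fat mass = 110.65 - 109.86 = 0.79 g
Fat% = 0.79 / 15.8 x 100 = 5.0%


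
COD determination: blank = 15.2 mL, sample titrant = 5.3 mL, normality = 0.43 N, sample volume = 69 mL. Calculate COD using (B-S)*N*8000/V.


493.6 mg/L

COD = (15.2 - 5.3) x 0.43 x 8000 / 69
COD = 9.9 x 0.43 x 8000 / 69
COD = 493.6 mg/L


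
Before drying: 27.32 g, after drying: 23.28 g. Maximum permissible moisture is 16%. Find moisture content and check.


Moisture content = 14.8%
Acceptable: Yes


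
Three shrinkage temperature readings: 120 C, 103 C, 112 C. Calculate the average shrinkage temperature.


111.7 C


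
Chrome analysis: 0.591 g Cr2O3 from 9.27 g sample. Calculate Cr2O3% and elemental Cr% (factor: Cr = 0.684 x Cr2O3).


Cr2O3% = 0.591 / 9.27 x 100 = 6.38%
Cr% = 6.38 x 0.684 = 4.36%


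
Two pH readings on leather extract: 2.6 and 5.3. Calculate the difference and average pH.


Difference = 2.7
Average pH = 3.95

Difference = |2.6 - 5.3| = 2.7
Average = (2.6 + 5.3) / 2 = 3.95


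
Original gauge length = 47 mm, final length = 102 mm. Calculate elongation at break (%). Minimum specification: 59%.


Elongation = 117.0%
Meets spec: Yes

Extension = 102 - 47 = 55 mm
Elongation = 55 / 47 x 100 = 117.0%
Minimum required: 59%
Meets specification: Yes


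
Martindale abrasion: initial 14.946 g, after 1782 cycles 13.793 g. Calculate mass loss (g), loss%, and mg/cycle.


Mass loss = 1.153 g
Loss = 7.71%
Rate = 0.647 mg/cycle

Loss = 14.946 - 13.793 = 1.153 g
Loss% = 1.153 / 14.946 x 100 = 7.71%
Rate = 1.153 / 1782 x 1000 = 0.647 mg/cycle


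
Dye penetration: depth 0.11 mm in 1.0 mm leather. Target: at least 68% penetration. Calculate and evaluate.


Penetration = 11.0%
Meets target: No


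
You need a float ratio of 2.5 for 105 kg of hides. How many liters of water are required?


262.5 L


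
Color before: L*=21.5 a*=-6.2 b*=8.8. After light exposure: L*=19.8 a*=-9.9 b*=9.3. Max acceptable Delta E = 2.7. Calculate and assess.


Delta E = 4.10
Passes: No

dL = -1.7, da = -3.7, db = 0.5
dE = sqrt((-1.7)^2 + (-3.7)^2 + (0.5)^2) = 4.10
Max = 2.7
Passes: No


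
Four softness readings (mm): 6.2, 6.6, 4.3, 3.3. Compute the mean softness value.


Sum = 6.2 + 6.6 + 4.3 + 3.3
Mean = 20.4 / 4 = 5.10 mm


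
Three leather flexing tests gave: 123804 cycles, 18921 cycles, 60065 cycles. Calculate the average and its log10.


Average = 67597 cycles
log10 = 4.83

Average = (123804 + 18921 + 60065) / 3 = 67597 cycles
log10(67597) = 4.83


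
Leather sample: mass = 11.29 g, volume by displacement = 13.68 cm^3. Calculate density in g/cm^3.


0.825 g/cm^3


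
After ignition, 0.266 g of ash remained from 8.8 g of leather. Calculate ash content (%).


Ash% = 0.266 / 8.8 x 100
Ash% = 3.02%


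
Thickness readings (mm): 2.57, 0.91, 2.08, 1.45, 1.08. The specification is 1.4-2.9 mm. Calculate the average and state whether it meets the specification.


Sum = 8.09
Average = 8.09 / 5 = 1.62 mm
Specification range: 1.4 to 2.9 mm
Within spec: Yes


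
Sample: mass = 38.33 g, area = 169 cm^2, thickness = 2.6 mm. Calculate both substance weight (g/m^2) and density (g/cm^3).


SW = 38.33 / 169 x 10000 = 2268.0 g/m^2
Volume = 169 x 2.6 / 10 = 43.94 cm^3
Density = 38.33 / 43.94 = 0.872 g/cm^3


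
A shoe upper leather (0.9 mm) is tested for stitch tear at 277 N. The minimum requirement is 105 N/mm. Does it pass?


STS = 277 / 0.9 = 307.8 N/mm
Minimum required: 105 N/mm
Passes: Yes


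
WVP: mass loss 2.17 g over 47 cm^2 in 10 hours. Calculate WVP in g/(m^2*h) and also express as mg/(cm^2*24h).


WVP = 2.17 / (47 x 10) x 10000 = 46.17 g/(m^2*h)
Mass loss in mg = 2.17 x 1000 = 2170 mg
Per cm^2 per 24h in mg: 2170 x 24 / (47 x 10) = 52080 / 470 = 110.81 mg/(cm^2*24h)


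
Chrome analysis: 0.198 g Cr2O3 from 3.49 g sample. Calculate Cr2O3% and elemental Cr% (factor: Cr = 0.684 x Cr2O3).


Cr2O3% = 0.198 / 3.49 x 100 = 5.67%
Cr% = 5.67 x 0.684 = 3.88%


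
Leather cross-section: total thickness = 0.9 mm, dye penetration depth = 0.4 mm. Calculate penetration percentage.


Penetration% = 0.4 / 0.9 x 100
Penetration = 44.4%


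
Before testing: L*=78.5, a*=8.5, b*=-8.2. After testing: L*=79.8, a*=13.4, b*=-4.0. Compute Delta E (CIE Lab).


dL = 79.8 - 78.5 = 1.3
da = 13.4 - 8.5 = 4.9
db = -4.0 - (-8.2) = 4.2
dE = sqrt((1.3)^2 + (4.9)^2 + (4.2)^2) = 6.58


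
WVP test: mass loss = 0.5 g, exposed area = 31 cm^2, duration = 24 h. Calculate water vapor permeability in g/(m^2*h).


6.72 g/(m^2*h)


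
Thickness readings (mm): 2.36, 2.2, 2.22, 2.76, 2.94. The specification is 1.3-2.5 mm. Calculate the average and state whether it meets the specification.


Sum = 12.48
Average = 12.48 / 5 = 2.50 mm
Specification range: 1.3 to 2.5 mm
Within spec: Yes


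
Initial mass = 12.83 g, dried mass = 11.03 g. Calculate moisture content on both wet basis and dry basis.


Wet basis = 14.0%
Dry basis = 16.3%

Moisture lost = 12.83 - 11.03 = 1.80 g
Wet basis MC = 1.80 / 12.83 x 100 = 14.0%
Dry basis MC = 1.80 / 11.03 x 100 = 16.3%


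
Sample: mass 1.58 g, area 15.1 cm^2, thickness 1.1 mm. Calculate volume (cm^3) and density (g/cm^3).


Volume = 1.661 cm^3
Density = 0.951 g/cm^3


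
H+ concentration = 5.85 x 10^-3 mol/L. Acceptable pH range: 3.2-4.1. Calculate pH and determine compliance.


pH = -log10(5.85 x 10^-3) = 2.23
Range: 3.2 to 4.1
Compliant: No


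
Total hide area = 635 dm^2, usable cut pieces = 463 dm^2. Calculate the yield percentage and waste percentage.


Yield = 72.9%
Waste = 27.1%

Yield = 463 / 635 x 100 = 72.9%
Waste = 635 - 463 = 172 dm^2
Waste% = 100 - 72.9 = 27.1%


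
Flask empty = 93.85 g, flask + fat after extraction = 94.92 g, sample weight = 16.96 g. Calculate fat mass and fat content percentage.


Fat mass = 94.92 - 93.85 = 1.07 g
Fat% = 1.07 / 16.96 x 100 = 6.3%


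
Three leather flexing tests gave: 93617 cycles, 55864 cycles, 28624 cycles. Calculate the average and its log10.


Average = (93617 + 55864 + 28624) / 3 = 59368 cycles
log10(59368) = 4.77


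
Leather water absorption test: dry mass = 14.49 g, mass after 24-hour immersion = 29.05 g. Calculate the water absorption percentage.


Water absorbed = 29.05 - 14.49 = 14.56 g
WA% = 14.56 / 14.49 x 100 = 100.5%


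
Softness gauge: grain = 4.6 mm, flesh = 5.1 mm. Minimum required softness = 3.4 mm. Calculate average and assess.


Average softness = 4.85 mm
Meets requirement: Yes

Average = (4.6 + 5.1) / 2 = 4.85 mm
Minimum = 3.4 mm
Meets requirement: Yes


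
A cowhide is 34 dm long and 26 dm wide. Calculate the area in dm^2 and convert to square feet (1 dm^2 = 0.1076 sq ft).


884 dm^2
95.12 sq ft

Area = 34 x 26 = 884 dm^2
Conversion: 884 x 0.1076 = 95.12 sq ft


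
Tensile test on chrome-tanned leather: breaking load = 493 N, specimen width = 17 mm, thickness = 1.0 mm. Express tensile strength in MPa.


29.00 MPa

Cross-section = 17 x 1.0 = 17.0 mm^2
TS = 493 / 17.0 = 29.00 MPa
(1 N/mm^2 = 1 MPa)


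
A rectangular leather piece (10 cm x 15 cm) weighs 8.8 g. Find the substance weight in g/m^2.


586.7 g/m^2


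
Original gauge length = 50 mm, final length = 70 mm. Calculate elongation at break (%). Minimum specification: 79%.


Extension = 70 - 50 = 20 mm
Elongation = 20 / 50 x 100 = 40.0%
Minimum required: 79%
Meets specification: No


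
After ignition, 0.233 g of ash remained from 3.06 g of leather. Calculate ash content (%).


Ash% = 0.233 / 3.06 x 100
Ash% = 7.61%


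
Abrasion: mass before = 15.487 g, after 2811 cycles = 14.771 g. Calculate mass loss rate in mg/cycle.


0.255 mg/cycle


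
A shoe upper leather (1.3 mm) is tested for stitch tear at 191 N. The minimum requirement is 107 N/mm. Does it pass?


STS = 191 / 1.3 = 146.9 N/mm
Minimum required: 107 N/mm
Passes: Yes


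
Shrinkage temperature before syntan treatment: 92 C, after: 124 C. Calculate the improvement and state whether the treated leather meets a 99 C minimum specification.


Improvement = 124 - 92 = 32 C
Spec check: 124 C >= 99 C? Yes


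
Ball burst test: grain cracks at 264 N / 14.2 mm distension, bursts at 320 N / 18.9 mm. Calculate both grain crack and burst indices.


Crack index = 264 / 14.2 = 18.6 N/mm
Burst index = 320 / 18.9 = 16.9 N/mm


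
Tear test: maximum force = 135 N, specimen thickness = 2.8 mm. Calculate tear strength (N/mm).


48.2 N/mm

Tear strength = force / thickness
Tear = 135 / 2.8 = 48.2 N/mm


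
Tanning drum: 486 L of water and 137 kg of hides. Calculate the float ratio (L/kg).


3.5


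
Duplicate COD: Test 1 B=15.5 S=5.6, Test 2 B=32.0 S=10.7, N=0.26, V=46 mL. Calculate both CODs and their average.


COD1 = 447.7 mg/L
COD2 = 963.1 mg/L
Average = 705.4 mg/L

COD1 = (15.5 - 5.6) x 0.26 x 8000 / 46 = 447.7 mg/L
COD2 = (32.0 - 10.7) x 0.26 x 8000 / 46 = 963.1 mg/L
Average = (447.7 + 963.1) / 2 = 705.4 mg/L


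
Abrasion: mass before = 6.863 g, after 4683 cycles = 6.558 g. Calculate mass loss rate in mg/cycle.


Mass loss = 6.863 - 6.558 = 0.305 g
Rate = 0.305 / 4683 x 1000 = 0.065 mg/cycle


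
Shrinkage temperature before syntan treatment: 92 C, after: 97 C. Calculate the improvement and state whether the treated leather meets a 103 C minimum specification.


Improvement = 5 C
Meets 103 C spec: No

Improvement = 97 - 92 = 5 C
Spec check: 97 C >= 103 C? No


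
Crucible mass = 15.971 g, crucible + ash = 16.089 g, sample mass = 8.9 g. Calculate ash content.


Ash mass = 16.089 - 15.971 = 0.118 g
Ash% = 0.118 / 8.9 x 100 = 1.33%


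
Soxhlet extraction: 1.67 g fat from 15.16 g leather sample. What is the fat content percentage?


Fat content = 1.67 / 15.16 x 100
Fat = 11.0%


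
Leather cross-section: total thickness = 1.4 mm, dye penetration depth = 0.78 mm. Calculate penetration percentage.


Penetration% = 0.78 / 1.4 x 100
Penetration = 55.7%


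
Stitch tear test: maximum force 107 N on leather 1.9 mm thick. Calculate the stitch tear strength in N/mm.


56.3 N/mm


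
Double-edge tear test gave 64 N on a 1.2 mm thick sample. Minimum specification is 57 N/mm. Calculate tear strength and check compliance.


Tear strength = 64 / 1.2 = 53.3 N/mm
Required minimum = 57 N/mm
Compliant: No


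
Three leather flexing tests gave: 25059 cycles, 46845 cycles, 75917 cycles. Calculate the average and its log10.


Average = (25059 + 46845 + 75917) / 3 = 49274 cycles
log10(49274) = 4.69


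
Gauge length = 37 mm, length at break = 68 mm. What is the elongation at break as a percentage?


Extension = 68 - 37 = 31 mm
Elongation = 31 / 37 x 100 = 83.8%


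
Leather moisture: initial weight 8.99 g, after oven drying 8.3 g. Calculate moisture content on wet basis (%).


7.7%

Moisture = 8.99 - 8.3 = 0.69 g
MC = 0.69 / 8.99 x 100 = 7.7%


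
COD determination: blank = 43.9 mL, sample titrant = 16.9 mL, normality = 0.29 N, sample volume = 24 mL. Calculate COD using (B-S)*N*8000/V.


COD = (43.9 - 16.9) x 0.29 x 8000 / 24
COD = 27.0 x 0.29 x 8000 / 24
COD = 2610.0 mg/L


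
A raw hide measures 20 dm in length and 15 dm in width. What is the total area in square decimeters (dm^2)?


300 dm^2

Area = length x width
Area = 20 x 15 = 300 dm^2


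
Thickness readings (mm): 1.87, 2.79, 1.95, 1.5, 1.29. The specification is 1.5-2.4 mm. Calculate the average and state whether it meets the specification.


Sum = 9.40
Average = 9.40 / 5 = 1.88 mm
Specification range: 1.5 to 2.4 mm
Within spec: Yes


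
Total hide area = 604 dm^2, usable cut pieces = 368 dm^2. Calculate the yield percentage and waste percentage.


Yield = 60.9%
Waste = 39.1%

Yield = 368 / 604 x 100 = 60.9%
Waste = 604 - 368 = 236 dm^2
Waste% = 100 - 60.9 = 39.1%


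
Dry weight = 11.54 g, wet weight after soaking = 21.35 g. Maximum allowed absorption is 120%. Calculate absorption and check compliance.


WA = (21.35 - 11.54) / 11.54 x 100 = 85.0%
Maximum allowed: 120%
Compliant: Yes


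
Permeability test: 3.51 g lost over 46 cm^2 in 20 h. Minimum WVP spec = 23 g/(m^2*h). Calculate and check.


WVP = 3.51 / (46 x 20) x 10000 = 38.15 g/(m^2*h)
Minimum: 23 g/(m^2*h)
Meets spec: Yes


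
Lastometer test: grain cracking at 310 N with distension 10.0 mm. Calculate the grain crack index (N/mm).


31.0 N/mm


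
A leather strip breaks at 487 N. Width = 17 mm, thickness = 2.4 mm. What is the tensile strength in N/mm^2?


11.94 N/mm^2


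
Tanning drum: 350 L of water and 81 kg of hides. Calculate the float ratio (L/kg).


4.3


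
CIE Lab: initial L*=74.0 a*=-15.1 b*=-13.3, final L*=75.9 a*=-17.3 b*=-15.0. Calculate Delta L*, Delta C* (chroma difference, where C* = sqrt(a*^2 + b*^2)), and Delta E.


Delta L* = 75.9 - 74.0 = 1.9
C1* = sqrt((-15.1)^2 + (-13.3)^2) = 20.122
C2* = sqrt((-17.3)^2 + (-15.0)^2) = 22.897
Delta C* = 22.897 - 20.122 = 2.78
Delta E = sqrt((1.9)^2 + (-2.2)^2 + (-1.7)^2) = 3.37


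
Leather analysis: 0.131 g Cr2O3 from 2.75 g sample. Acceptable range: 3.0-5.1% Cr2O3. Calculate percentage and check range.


Cr2O3% = 0.131 / 2.75 x 100 = 4.76%
Acceptable range: 3.0 to 5.1%
Within range: Yes


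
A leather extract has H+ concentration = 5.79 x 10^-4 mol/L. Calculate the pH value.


pH = 3.24

pH = -log10[H+]
pH = -log10(5.79 x 10^-4) = 3.24


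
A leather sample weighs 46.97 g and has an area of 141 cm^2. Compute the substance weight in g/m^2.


3331.2 g/m^2


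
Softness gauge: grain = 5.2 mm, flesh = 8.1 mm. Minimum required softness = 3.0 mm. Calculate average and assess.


Average softness = 6.65 mm
Meets requirement: Yes

Average = (5.2 + 8.1) / 2 = 6.65 mm
Minimum = 3.0 mm
Meets requirement: Yes


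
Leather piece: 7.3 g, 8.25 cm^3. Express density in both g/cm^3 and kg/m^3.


Density = 7.3 / 8.25 = 0.885 g/cm^3
Convert: 0.885 x 1000 = 885 kg/m^3


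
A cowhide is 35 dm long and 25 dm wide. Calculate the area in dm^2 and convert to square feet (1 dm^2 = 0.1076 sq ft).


Area = 35 x 25 = 875 dm^2
Conversion: 875 x 0.1076 = 94.15 sq ft


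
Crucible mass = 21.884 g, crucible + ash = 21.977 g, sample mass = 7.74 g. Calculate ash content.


Ash mass = 21.977 - 21.884 = 0.093 g
Ash% = 0.093 / 7.74 x 100 = 1.20%


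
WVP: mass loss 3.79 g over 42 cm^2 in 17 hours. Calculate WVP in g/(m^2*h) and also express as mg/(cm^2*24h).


WVP = 53.08 g/(m^2*h)
Daily rate = 127.39 mg/(cm^2*24h)

WVP = 3.79 / (42 x 17) x 10000 = 53.08 g/(m^2*h)
Mass loss in mg = 3.79 x 1000 = 3790 mg
Per cm^2 per 24h in mg: 3790 x 24 / (42 x 17) = 90960 / 714 = 127.39 mg/(cm^2*24h)


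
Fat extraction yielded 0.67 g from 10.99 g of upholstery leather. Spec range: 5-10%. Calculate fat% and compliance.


Fat content = 6.1%
Compliant: Yes

Fat% = 0.67 / 10.99 x 100 = 6.1%
Spec range: 5-10%
Compliant: Yes


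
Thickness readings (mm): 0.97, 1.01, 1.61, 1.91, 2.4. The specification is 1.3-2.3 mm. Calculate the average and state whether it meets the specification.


Sum = 7.90
Average = 7.90 / 5 = 1.58 mm
Specification range: 1.3 to 2.3 mm
Within spec: Yes


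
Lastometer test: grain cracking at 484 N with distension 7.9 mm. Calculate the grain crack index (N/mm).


Grain crack index = force / distension
Index = 484 / 7.9 = 61.3 N/mm


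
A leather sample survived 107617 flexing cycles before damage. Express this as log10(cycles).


5.03


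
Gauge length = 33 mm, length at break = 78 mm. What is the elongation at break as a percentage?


Extension = 78 - 33 = 45 mm
Elongation = 45 / 33 x 100 = 136.4%


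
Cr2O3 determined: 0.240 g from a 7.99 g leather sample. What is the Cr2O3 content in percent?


Cr2O3% = 0.240 / 7.99 x 100
Cr2O3% = 3.00%


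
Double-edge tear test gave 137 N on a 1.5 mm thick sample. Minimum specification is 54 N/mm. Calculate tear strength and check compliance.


Tear strength = 137 / 1.5 = 91.3 N/mm
Required minimum = 54 N/mm
Compliant: Yes


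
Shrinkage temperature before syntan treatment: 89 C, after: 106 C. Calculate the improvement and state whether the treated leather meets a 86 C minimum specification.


Improvement = 106 - 89 = 17 C
Spec check: 106 C >= 86 C? Yes


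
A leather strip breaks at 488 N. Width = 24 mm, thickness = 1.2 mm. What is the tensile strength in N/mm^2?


16.94 N/mm^2


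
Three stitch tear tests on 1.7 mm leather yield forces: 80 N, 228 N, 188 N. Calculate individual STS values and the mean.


STS1 = 47.1 N/mm
STS2 = 134.1 N/mm
STS3 = 110.6 N/mm
Mean = 97.3 N/mm

STS1 = 80 / 1.7 = 47.1 N/mm
STS2 = 228 / 1.7 = 134.1 N/mm
STS3 = 188 / 1.7 = 110.6 N/mm
Mean = (47.1 + 134.1 + 110.6) / 3 = 97.3 N/mm


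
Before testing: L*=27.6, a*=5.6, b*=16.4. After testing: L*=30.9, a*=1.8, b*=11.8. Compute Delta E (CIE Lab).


dL = 30.9 - 27.6 = 3.3
da = 1.8 - 5.6 = -3.8
db = 11.8 - 16.4 = -4.6
dE = sqrt((3.3)^2 + (-3.8)^2 + (-4.6)^2) = 6.82


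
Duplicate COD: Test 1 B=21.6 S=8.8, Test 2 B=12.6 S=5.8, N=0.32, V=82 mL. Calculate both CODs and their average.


COD1 = (21.6 - 8.8) x 0.32 x 8000 / 82 = 399.6 mg/L
COD2 = (12.6 - 5.8) x 0.32 x 8000 / 82 = 212.3 mg/L
Average = (399.6 + 212.3) / 2 = 306.0 mg/L


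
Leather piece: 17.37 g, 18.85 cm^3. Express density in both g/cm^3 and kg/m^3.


Density = 17.37 / 18.85 = 0.921 g/cm^3
Convert: 0.921 x 1000 = 921 kg/m^3


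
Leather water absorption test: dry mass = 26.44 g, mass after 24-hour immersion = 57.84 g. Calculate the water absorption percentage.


118.8%

Water absorbed = 57.84 - 26.44 = 31.40 g
WA% = 31.40 / 26.44 x 100 = 118.8%


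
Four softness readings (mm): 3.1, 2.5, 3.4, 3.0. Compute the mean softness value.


3.00 mm


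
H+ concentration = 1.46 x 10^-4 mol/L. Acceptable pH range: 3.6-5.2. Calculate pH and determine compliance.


pH = 3.84
Compliant: Yes


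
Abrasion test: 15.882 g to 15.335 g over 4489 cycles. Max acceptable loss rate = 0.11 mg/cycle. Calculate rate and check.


Loss = 15.882 - 15.335 = 0.547 g
Rate = 0.547 g / 4489 cycles x 1000 = 0.122 mg/cycle
Max = 0.11 mg/cycle
Passes: No


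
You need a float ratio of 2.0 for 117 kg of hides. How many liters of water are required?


Water = hide weight x target ratio
Water = 117 x 2.0 = 234.0 L


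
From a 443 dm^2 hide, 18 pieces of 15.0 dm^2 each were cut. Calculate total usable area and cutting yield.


Total usable = 18 x 15.0 = 270.0 dm^2
Yield = 270.0 / 443 x 100 = 60.9%


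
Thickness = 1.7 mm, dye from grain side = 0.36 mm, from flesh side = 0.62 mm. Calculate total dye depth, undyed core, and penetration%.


Total dyed = 0.98 mm
Undyed core = 0.72 mm
Penetration = 57.6%


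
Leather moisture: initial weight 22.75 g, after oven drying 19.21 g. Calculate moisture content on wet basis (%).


Moisture = 22.75 - 19.21 = 3.54 g
MC = 3.54 / 22.75 x 100 = 15.6%


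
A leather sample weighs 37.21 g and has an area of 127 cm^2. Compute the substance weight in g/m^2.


2929.9 g/m^2

Substance weight = mass / area x 10000
SW = 37.21 / 127 x 10000
SW = 2929.9 g/m^2


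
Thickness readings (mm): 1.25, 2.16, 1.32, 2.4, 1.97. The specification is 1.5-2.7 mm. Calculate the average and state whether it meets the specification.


Sum = 9.10
Average = 9.10 / 5 = 1.82 mm
Specification range: 1.5 to 2.7 mm
Within spec: Yes


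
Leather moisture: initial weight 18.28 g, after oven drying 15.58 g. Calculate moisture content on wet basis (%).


14.8%

Moisture = 18.28 - 15.58 = 2.70 g
MC = 2.70 / 18.28 x 100 = 14.8%


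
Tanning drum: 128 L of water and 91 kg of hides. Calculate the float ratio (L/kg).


1.4

Float ratio = water / hide weight
Ratio = 128 / 91 = 1.4


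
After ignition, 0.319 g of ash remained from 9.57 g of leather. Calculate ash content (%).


Ash% = 0.319 / 9.57 x 100
Ash% = 3.33%


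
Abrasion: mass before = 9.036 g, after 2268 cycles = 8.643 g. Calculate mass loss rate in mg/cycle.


0.173 mg/cycle


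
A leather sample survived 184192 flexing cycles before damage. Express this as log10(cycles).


log10(184192) = 5.27


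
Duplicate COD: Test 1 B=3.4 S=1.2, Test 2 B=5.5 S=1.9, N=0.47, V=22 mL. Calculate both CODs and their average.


COD1 = 376.0 mg/L
COD2 = 615.3 mg/L
Average = 495.7 mg/L

COD1 = (3.4 - 1.2) x 0.47 x 8000 / 22 = 376.0 mg/L
COD2 = (5.5 - 1.9) x 0.47 x 8000 / 22 = 615.3 mg/L
Average = (376.0 + 615.3) / 2 = 495.7 mg/L


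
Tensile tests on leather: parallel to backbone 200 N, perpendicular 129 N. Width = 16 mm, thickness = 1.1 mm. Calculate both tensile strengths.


Parallel = 11.36 N/mm^2
Perpendicular = 7.33 N/mm^2

Area = 16 x 1.1 = 17.6 mm^2
TS (parallel) = 200 / 17.6 = 11.36 N/mm^2
TS (perpendicular) = 129 / 17.6 = 7.33 N/mm^2
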